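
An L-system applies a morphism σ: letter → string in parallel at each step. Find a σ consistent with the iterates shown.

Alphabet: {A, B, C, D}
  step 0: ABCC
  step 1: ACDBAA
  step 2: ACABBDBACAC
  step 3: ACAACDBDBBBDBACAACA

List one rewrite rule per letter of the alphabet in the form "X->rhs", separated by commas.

  step 2 ⇒ step 3: ACABBDBACAC ⇒ AC·A·AC·DB·DB·BB·DB·AC·A·AC·A
    A ↦ AC
    B ↦ DB
    C ↦ A
    D ↦ BB

A->AC, B->DB, C->A, D->BB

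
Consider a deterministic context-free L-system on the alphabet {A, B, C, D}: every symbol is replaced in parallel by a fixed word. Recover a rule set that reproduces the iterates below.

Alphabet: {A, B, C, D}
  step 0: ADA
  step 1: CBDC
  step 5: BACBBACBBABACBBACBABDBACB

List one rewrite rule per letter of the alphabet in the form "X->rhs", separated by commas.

  step 0 ⇒ step 1: ADA ⇒ C·BD·C
    A ↦ C
    D ↦ BD
    B ↦ BA  (constrained at step 1)
    C ↦ B  (constrained at step 1)

A->C, B->BA, C->B, D->BD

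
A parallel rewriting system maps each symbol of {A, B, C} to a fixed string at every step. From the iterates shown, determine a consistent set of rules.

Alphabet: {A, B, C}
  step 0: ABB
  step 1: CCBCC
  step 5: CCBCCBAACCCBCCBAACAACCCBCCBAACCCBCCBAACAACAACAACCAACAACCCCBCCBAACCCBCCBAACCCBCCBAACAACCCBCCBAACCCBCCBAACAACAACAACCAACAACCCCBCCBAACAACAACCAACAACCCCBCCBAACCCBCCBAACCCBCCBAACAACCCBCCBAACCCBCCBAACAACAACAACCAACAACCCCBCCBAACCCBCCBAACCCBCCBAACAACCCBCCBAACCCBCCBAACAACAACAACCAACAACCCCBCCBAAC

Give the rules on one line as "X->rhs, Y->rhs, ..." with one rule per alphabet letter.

  step 0 ⇒ step 1: ABB ⇒ CCB·C·C
    A ↦ CCB
    B ↦ C
    C ↦ AAC  (constrained at step 1)

A->CCB, B->C, C->AAC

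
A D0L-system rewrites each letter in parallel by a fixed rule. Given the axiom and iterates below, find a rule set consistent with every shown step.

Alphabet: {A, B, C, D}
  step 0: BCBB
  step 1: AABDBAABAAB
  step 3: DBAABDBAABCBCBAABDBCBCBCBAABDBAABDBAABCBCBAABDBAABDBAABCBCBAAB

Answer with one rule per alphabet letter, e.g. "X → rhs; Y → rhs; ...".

A->CB, B->AAB, C->DB, D->CA

  step 0 ⇒ step 1: BCBB ⇒ AAB·DB·AAB·AAB
    B ↦ AAB
    C ↦ DB
    A ↦ CB  (constrained at step 1)
    D ↦ CA  (constrained at step 1)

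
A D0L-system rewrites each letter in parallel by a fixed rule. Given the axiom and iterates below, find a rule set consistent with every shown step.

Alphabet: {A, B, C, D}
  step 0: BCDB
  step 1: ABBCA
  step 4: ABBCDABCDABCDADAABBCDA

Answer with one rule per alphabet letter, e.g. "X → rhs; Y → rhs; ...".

A->DA, B->A, C->B, D->BC

  step 0 ⇒ step 1: BCDB ⇒ A·B·BC·A
    B ↦ A
    C ↦ B
    D ↦ BC
    A ↦ DA  (constrained at step 1)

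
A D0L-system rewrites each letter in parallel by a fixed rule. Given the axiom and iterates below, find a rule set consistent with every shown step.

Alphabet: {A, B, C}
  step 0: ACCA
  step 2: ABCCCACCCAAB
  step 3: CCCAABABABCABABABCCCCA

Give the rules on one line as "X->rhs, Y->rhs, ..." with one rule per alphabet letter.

  step 2 ⇒ step 3: ABCCCACCCAAB ⇒ C·CCA·AB·AB·AB·C·AB·AB·AB·C·C·CCA
    A ↦ C
    B ↦ CCA
    C ↦ AB

A->C, B->CCA, C->AB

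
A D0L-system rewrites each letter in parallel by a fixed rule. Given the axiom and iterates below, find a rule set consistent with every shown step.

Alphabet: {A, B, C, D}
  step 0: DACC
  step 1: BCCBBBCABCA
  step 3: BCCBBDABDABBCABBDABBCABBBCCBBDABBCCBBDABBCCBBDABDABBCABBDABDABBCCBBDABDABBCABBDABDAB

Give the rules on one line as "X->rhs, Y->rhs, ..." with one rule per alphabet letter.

A->BB, B->DAB, C->BCA, D->BCC

  step 0 ⇒ step 1: DACC ⇒ BCC·BB·BCA·BCA
    A ↦ BB
    C ↦ BCA
    D ↦ BCC
    B ↦ DAB  (constrained at step 1)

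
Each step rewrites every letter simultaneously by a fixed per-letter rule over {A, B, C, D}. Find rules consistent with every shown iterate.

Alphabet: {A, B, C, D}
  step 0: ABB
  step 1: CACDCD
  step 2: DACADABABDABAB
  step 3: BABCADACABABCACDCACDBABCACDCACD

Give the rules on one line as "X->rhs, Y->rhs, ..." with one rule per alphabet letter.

  step 2 ⇒ step 3: DACADABABDABAB ⇒ BAB·CA·DA·CA·BAB·CA·CD·CA·CD·BAB·CA·CD·CA·CD
    A ↦ CA
    B ↦ CD
    C ↦ DA
    D ↦ BAB

A->CA, B->CD, C->DA, D->BAB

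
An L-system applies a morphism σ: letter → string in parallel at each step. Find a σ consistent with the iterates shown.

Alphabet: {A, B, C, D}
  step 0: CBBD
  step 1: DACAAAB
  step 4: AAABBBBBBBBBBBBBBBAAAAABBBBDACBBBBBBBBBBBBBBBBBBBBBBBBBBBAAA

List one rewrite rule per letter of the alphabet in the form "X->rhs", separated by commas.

A->BBB, B->A, C->DAC, D->AB

  step 0 ⇒ step 1: CBBD ⇒ DAC·A·A·AB
    B ↦ A
    C ↦ DAC
    D ↦ AB
    A ↦ BBB  (constrained at step 1)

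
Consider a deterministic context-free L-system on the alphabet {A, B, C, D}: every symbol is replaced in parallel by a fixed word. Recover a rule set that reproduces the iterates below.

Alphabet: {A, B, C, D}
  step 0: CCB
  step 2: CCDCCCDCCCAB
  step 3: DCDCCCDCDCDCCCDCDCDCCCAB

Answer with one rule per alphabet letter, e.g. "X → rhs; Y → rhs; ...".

  step 2 ⇒ step 3: CCDCCCDCCCAB ⇒ DC·DC·CC·DC·DC·DC·CC·DC·DC·DC·CC·AB
    A ↦ CC
    B ↦ AB
    C ↦ DC
    D ↦ CC

A->CC, B->AB, C->DC, D->CC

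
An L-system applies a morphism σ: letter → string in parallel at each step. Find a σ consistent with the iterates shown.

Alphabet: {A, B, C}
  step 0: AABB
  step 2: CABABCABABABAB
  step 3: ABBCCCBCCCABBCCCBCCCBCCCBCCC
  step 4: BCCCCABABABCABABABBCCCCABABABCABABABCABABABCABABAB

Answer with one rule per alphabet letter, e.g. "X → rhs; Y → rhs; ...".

A->BCC, B->C, C->AB

  step 3 ⇒ step 4: ABBCCCBCCCABBCCCBCCCBCCCBCCC ⇒ BCC·C·C·AB·AB·AB·C·AB·AB·AB·BCC·C·C·AB·AB·AB·C·AB·AB·AB·C·AB·AB·AB·C·AB·AB·AB
    A ↦ BCC
    B ↦ C
    C ↦ AB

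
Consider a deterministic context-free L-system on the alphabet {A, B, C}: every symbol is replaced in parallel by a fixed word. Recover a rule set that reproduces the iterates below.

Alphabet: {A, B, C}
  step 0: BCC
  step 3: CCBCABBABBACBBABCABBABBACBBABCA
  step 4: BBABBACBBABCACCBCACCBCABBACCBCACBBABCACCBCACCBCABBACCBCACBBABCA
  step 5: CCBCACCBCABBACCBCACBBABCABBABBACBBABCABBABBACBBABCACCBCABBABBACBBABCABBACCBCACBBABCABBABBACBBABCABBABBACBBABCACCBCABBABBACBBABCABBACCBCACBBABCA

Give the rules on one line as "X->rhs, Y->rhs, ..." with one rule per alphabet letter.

  step 4 ⇒ step 5: BBABBACBBABCACCBCACCBCABBACCBCACBBABCACCBCACCBCABBACCBCACBBABCA ⇒ C·C·BCA·C·C·BCA·BBA·C·C·BCA·C·BBA·BCA·BBA·BBA·C·BBA·BCA·BBA·BBA·C·BBA·BCA·C·C·BCA·BBA·BBA·C·BBA·BCA·BBA·C·C·BCA·C·BBA·BCA·BBA·BBA·C·BBA·BCA·BBA·BBA·C·BBA·BCA·C·C·BCA·BBA·BBA·C·BBA·BCA·BBA·C·C·BCA·C·BBA·BCA
    A ↦ BCA
    B ↦ C
    C ↦ BBA

A->BCA, B->C, C->BBA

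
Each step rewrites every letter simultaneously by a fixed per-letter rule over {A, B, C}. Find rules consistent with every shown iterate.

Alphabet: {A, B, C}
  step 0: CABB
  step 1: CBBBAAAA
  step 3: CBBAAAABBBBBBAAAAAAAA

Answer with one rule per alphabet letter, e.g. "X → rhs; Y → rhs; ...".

A->B, B->AA, C->CBB

  step 0 ⇒ step 1: CABB ⇒ CBB·B·AA·AA
    A ↦ B
    B ↦ AA
    C ↦ CBB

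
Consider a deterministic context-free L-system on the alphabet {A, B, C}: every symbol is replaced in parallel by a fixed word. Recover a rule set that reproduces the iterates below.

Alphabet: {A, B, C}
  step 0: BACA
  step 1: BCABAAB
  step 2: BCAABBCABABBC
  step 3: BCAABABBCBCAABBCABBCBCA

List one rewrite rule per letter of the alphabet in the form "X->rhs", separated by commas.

A->AB, B->BC, C->A

  step 2 ⇒ step 3: BCAABBCABABBC ⇒ BC·A·AB·AB·BC·BC·A·AB·BC·AB·BC·BC·A
    A ↦ AB
    B ↦ BC
    C ↦ A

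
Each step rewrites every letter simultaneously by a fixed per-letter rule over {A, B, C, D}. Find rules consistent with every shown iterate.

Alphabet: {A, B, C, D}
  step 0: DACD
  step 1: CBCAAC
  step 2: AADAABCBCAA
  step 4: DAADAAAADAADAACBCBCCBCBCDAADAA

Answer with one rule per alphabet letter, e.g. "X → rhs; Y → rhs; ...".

A->BC, B->D, C->AA, D->C

  step 1 ⇒ step 2: CBCAAC ⇒ AA·D·AA·BC·BC·AA
    A ↦ BC
    B ↦ D
    C ↦ AA
  step 0 ⇒ step 1: DACD ⇒ C·BC·AA·C
    D ↦ C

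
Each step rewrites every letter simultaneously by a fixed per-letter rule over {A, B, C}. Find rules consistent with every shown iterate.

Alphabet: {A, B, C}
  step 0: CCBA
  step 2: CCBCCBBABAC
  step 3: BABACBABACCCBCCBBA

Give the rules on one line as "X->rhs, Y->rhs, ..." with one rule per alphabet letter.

A->CB, B->C, C->BA

  step 2 ⇒ step 3: CCBCCBBABAC ⇒ BA·BA·C·BA·BA·C·C·CB·C·CB·BA
    A ↦ CB
    B ↦ C
    C ↦ BA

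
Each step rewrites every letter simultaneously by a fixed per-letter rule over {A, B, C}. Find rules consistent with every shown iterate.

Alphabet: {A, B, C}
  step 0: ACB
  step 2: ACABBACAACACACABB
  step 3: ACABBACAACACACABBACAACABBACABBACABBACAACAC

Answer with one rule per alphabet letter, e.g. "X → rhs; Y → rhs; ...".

A->ACA, B->AC, C->BB

  step 2 ⇒ step 3: ACABBACAACACACABB ⇒ ACA·BB·ACA·AC·AC·ACA·BB·ACA·ACA·BB·ACA·BB·ACA·BB·ACA·AC·AC
    A ↦ ACA
    B ↦ AC
    C ↦ BB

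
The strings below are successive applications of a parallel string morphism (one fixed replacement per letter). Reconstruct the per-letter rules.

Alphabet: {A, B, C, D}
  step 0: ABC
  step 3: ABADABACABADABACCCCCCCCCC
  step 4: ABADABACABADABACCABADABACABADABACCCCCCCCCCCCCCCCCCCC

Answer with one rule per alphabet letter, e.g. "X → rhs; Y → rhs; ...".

  step 3 ⇒ step 4: ABADABACABADABACCCCCCCCCC ⇒ ABA·D·ABA·C·ABA·D·ABA·CC·ABA·D·ABA·C·ABA·D·ABA·CC·CC·CC·CC·CC·CC·CC·CC·CC·CC
    A ↦ ABA
    B ↦ D
    C ↦ CC
    D ↦ C

A->ABA, B->D, C->CC, D->C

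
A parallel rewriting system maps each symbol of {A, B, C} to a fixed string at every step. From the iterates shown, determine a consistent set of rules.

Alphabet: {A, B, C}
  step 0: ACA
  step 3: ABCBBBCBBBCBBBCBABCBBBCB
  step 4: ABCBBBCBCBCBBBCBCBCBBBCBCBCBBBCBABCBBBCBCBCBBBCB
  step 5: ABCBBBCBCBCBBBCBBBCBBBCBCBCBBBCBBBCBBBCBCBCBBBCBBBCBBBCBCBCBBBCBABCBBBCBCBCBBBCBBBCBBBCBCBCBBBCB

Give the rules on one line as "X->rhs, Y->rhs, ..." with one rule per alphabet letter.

  step 4 ⇒ step 5: ABCBBBCBCBCBBBCBCBCBBBCBCBCBBBCBABCBBBCBCBCBBBCB ⇒ AB·CB·BB·CB·CB·CB·BB·CB·BB·CB·BB·CB·CB·CB·BB·CB·BB·CB·BB·CB·CB·CB·BB·CB·BB·CB·BB·CB·CB·CB·BB·CB·AB·CB·BB·CB·CB·CB·BB·CB·BB·CB·BB·CB·CB·CB·BB·CB
    A ↦ AB
    B ↦ CB
    C ↦ BB

A->AB, B->CB, C->BB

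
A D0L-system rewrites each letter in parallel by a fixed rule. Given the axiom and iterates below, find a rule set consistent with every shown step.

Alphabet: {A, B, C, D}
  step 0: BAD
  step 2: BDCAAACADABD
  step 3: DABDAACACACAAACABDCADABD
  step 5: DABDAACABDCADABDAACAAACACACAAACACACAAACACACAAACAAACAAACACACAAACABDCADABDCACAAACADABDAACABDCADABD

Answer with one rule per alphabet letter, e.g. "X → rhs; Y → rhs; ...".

A->CA, B->DA, C->AA, D->BD

  step 2 ⇒ step 3: BDCAAACADABD ⇒ DA·BD·AA·CA·CA·CA·AA·CA·BD·CA·DA·BD
    A ↦ CA
    B ↦ DA
    C ↦ AA
    D ↦ BD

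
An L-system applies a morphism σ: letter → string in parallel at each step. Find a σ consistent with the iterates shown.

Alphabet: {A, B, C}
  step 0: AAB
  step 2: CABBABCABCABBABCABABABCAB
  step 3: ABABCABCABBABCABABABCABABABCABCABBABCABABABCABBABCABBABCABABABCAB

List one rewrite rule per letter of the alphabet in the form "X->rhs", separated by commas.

  step 2 ⇒ step 3: CABBABCABCABBABCABABABCAB ⇒ A·BAB·CAB·CAB·BAB·CAB·A·BAB·CAB·A·BAB·CAB·CAB·BAB·CAB·A·BAB·CAB·BAB·CAB·BAB·CAB·A·BAB·CAB
    A ↦ BAB
    B ↦ CAB
    C ↦ A

A->BAB, B->CAB, C->A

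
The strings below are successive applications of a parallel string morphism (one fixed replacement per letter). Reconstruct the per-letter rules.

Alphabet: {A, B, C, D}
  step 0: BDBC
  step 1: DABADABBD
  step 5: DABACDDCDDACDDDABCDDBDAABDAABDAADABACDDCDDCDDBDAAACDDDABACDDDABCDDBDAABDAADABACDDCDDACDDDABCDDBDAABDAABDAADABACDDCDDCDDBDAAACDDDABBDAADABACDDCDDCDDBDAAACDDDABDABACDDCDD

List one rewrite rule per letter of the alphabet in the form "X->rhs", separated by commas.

A->CDD, B->DAB, C->BD, D->A

  step 0 ⇒ step 1: BDBC ⇒ DAB·A·DAB·BD
    B ↦ DAB
    C ↦ BD
    D ↦ A
    A ↦ CDD  (constrained at step 1)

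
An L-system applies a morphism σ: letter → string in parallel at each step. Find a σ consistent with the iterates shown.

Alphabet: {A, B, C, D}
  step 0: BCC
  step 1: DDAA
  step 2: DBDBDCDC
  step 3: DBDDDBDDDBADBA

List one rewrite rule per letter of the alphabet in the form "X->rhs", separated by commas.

  step 2 ⇒ step 3: DBDBDCDC ⇒ DB·DD·DB·DD·DB·A·DB·A
    B ↦ DD
    C ↦ A
    D ↦ DB
  step 1 ⇒ step 2: DDAA ⇒ DB·DB·DC·DC
    A ↦ DC

A->DC, B->DD, C->A, D->DB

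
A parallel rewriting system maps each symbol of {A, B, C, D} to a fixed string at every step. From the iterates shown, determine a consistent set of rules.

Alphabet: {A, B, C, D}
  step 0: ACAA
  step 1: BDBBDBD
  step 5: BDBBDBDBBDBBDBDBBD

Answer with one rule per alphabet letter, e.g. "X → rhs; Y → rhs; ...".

A->BD, B->A, C->B, D->C

  step 0 ⇒ step 1: ACAA ⇒ BD·B·BD·BD
    A ↦ BD
    C ↦ B
    B ↦ A  (constrained at step 1)
    D ↦ C  (constrained at step 1)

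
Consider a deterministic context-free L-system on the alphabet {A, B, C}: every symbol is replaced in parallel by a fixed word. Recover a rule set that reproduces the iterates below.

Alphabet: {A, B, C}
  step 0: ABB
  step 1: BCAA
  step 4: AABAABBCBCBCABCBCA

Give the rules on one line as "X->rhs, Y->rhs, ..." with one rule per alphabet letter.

A->BC, B->A, C->AB

  step 0 ⇒ step 1: ABB ⇒ BC·A·A
    A ↦ BC
    B ↦ A
    C ↦ AB  (constrained at step 1)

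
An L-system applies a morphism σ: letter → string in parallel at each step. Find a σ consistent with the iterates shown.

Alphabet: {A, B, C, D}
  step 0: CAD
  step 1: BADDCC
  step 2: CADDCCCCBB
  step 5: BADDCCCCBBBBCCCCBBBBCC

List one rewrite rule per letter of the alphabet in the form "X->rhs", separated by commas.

A->ADD, B->C, C->B, D->CC

  step 1 ⇒ step 2: BADDCC ⇒ C·ADD·CC·CC·B·B
    A ↦ ADD
    B ↦ C
    C ↦ B
    D ↦ CC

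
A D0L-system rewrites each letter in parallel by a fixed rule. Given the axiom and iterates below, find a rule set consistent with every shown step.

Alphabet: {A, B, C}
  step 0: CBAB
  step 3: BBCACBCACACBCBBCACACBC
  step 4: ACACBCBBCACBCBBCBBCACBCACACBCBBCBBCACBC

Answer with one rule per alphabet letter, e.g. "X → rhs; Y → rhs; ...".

A->B, B->AC, C->BC

  step 3 ⇒ step 4: BBCACBCACACBCBBCACACBC ⇒ AC·AC·BC·B·BC·AC·BC·B·BC·B·BC·AC·BC·AC·AC·BC·B·BC·B·BC·AC·BC
    A ↦ B
    B ↦ AC
    C ↦ BC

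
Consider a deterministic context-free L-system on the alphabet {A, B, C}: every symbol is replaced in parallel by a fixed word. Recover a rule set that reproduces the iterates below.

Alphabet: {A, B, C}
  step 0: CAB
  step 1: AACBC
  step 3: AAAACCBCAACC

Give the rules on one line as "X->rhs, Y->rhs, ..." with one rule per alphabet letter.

A->C, B->BC, C->AA

  step 0 ⇒ step 1: CAB ⇒ AA·C·BC
    A ↦ C
    B ↦ BC
    C ↦ AA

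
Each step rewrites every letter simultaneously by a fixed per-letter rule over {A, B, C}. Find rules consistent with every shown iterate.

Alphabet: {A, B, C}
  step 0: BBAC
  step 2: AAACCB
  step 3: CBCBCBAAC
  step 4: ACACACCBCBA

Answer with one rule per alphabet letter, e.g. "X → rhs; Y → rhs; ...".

  step 3 ⇒ step 4: CBCBCBAAC ⇒ A·C·A·C·A·C·CB·CB·A
    A ↦ CB
    B ↦ C
    C ↦ A

A->CB, B->C, C->A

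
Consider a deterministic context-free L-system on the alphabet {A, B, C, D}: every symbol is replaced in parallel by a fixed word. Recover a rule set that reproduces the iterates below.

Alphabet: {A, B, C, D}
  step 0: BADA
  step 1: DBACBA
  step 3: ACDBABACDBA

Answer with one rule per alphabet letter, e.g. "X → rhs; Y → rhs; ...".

  step 0 ⇒ step 1: BADA ⇒ D·BA·C·BA
    A ↦ BA
    B ↦ D
    D ↦ C
    C ↦ A  (constrained at step 1)

A->BA, B->D, C->A, D->C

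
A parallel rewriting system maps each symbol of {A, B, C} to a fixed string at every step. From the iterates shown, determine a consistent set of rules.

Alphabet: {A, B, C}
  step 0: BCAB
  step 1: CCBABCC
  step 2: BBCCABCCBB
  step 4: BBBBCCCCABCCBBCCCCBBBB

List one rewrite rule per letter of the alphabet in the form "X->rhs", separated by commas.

A->AB, B->CC, C->B

  step 1 ⇒ step 2: CCBABCC ⇒ B·B·CC·AB·CC·B·B
    A ↦ AB
    B ↦ CC
    C ↦ B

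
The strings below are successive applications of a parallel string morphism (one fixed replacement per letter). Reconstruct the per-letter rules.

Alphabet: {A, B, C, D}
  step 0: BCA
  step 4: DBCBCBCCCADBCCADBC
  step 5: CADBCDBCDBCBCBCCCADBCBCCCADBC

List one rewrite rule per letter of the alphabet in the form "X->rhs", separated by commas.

  step 4 ⇒ step 5: DBCBCBCCCADBCCADBC ⇒ CA·D·BC·D·BC·D·BC·BC·BC·C·CA·D·BC·BC·C·CA·D·BC
    A ↦ C
    B ↦ D
    C ↦ BC
    D ↦ CA

A->C, B->D, C->BC, D->CA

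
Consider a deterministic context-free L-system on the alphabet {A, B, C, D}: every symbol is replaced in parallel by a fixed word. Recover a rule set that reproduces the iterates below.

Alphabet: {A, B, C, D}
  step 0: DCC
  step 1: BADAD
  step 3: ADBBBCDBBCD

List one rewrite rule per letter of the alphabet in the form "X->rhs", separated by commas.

A->DD, B->CD, C->AD, D->B

  step 0 ⇒ step 1: DCC ⇒ B·AD·AD
    C ↦ AD
    D ↦ B
    A ↦ DD  (constrained at step 1)
    B ↦ CD  (constrained at step 1)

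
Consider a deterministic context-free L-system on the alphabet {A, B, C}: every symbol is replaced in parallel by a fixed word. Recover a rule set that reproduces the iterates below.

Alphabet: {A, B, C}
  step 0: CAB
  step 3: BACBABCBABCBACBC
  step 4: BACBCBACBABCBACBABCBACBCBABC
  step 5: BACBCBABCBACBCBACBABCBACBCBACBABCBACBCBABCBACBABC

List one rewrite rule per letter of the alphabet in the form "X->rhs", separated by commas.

  step 4 ⇒ step 5: BACBCBACBABCBACBABCBACBCBABC ⇒ BA·C·BC·BA·BC·BA·C·BC·BA·C·BA·BC·BA·C·BC·BA·C·BA·BC·BA·C·BC·BA·BC·BA·C·BA·BC
    A ↦ C
    B ↦ BA
    C ↦ BC

A->C, B->BA, C->BC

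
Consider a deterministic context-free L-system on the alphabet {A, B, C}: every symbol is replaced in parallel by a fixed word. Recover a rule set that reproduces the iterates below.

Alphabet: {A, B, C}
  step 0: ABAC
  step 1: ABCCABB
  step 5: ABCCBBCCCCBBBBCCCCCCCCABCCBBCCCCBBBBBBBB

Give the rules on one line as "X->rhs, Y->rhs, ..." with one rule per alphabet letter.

A->AB, B->CC, C->B

  step 0 ⇒ step 1: ABAC ⇒ AB·CC·AB·B
    A ↦ AB
    B ↦ CC
    C ↦ B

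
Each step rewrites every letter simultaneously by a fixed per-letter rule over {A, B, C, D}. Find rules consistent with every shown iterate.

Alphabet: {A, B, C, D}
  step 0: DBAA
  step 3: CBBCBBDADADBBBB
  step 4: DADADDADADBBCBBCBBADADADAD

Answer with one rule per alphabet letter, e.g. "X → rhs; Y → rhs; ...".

  step 3 ⇒ step 4: CBBCBBDADADBBBB ⇒ D·AD·AD·D·AD·AD·BB·C·BB·C·BB·AD·AD·AD·AD
    A ↦ C
    B ↦ AD
    C ↦ D
    D ↦ BB

A->C, B->AD, C->D, D->BB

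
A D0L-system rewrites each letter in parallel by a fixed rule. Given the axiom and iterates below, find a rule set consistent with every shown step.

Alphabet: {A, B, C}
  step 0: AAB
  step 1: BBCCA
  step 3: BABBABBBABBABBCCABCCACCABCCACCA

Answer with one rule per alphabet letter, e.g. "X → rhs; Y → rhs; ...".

A->B, B->CCA, C->BAB

  step 0 ⇒ step 1: AAB ⇒ B·B·CCA
    A ↦ B
    B ↦ CCA
    C ↦ BAB  (constrained at step 1)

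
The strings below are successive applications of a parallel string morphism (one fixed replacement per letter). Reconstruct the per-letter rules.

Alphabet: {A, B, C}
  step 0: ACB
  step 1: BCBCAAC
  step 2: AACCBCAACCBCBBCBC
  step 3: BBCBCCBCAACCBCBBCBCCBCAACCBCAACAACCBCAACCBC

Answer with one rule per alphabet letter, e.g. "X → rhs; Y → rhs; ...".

A->B, B->AAC, C->CBC

  step 2 ⇒ step 3: AACCBCAACCBCBBCBC ⇒ B·B·CBC·CBC·AAC·CBC·B·B·CBC·CBC·AAC·CBC·AAC·AAC·CBC·AAC·CBC
    A ↦ B
    B ↦ AAC
    C ↦ CBC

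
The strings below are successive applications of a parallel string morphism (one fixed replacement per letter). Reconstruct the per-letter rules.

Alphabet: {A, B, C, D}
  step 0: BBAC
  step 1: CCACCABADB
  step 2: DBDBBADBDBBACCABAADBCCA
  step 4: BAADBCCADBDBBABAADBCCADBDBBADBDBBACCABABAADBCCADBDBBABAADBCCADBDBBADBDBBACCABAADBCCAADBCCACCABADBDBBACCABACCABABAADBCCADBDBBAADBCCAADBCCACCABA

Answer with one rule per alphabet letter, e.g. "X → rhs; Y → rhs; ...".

  step 1 ⇒ step 2: CCACCABADB ⇒ DB·DB·BA·DB·DB·BA·CCA·BA·ADB·CCA
    A ↦ BA
    B ↦ CCA
    C ↦ DB
    D ↦ ADB

A->BA, B->CCA, C->DB, D->ADB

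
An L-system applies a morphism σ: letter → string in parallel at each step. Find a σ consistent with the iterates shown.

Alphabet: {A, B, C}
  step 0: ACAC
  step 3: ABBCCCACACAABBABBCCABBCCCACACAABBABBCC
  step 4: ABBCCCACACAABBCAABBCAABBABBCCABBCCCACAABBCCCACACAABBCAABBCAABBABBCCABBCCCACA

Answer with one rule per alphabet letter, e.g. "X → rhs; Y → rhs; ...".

A->ABB, B->C, C->CA

  step 3 ⇒ step 4: ABBCCCACACAABBABBCCABBCCCACACAABBABBCC ⇒ ABB·C·C·CA·CA·CA·ABB·CA·ABB·CA·ABB·ABB·C·C·ABB·C·C·CA·CA·ABB·C·C·CA·CA·CA·ABB·CA·ABB·CA·ABB·ABB·C·C·ABB·C·C·CA·CA
    A ↦ ABB
    B ↦ C
    C ↦ CA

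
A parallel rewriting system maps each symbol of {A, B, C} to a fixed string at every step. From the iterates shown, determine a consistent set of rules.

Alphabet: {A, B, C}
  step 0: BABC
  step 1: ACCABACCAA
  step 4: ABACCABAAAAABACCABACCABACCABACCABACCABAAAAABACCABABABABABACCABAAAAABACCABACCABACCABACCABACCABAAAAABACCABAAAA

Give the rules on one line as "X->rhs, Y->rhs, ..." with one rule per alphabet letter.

A->AB, B->ACC, C->AA

  step 0 ⇒ step 1: BABC ⇒ ACC·AB·ACC·AA
    A ↦ AB
    B ↦ ACC
    C ↦ AA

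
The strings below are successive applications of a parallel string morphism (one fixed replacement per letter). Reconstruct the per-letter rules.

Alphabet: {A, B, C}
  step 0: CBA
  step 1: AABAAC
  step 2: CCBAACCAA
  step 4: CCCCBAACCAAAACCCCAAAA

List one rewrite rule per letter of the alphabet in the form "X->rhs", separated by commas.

A->C, B->BAA, C->AA

  step 1 ⇒ step 2: AABAAC ⇒ C·C·BAA·C·C·AA
    A ↦ C
    B ↦ BAA
    C ↦ AA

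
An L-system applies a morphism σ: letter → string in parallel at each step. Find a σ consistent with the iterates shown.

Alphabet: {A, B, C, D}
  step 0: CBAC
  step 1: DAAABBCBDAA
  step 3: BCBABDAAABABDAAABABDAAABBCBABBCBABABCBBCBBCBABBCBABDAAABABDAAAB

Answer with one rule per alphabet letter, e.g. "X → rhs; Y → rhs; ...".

A->BCB, B->AB, C->DAA, D->A

  step 0 ⇒ step 1: CBAC ⇒ DAA·AB·BCB·DAA
    A ↦ BCB
    B ↦ AB
    C ↦ DAA
    D ↦ A  (constrained at step 1)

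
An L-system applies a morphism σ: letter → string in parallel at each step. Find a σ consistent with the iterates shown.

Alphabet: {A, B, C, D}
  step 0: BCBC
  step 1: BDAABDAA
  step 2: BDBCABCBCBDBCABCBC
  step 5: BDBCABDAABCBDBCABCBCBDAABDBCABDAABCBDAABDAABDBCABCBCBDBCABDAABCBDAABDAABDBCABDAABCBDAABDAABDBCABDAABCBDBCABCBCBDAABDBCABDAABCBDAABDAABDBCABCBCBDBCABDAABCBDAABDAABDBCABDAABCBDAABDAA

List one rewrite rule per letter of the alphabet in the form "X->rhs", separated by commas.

A->BC, B->BD, C->AA, D->BCA

  step 1 ⇒ step 2: BDAABDAA ⇒ BD·BCA·BC·BC·BD·BCA·BC·BC
    A ↦ BC
    B ↦ BD
    D ↦ BCA
  step 0 ⇒ step 1: BCBC ⇒ BD·AA·BD·AA
    C ↦ AA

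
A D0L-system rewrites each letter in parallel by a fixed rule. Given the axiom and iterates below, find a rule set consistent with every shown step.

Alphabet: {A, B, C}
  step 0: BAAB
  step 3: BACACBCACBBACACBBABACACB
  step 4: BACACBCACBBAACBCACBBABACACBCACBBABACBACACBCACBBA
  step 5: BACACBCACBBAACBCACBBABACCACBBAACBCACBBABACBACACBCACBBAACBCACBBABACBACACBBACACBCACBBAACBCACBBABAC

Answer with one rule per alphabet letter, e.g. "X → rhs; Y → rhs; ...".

  step 4 ⇒ step 5: BACACBCACBBAACBCACBBABACACBCACBBABACBACACBCACBBA ⇒ BA·C·ACB·C·ACB·BA·ACB·C·ACB·BA·BA·C·C·ACB·BA·ACB·C·ACB·BA·BA·C·BA·C·ACB·C·ACB·BA·ACB·C·ACB·BA·BA·C·BA·C·ACB·BA·C·ACB·C·ACB·BA·ACB·C·ACB·BA·BA·C
    A ↦ C
    B ↦ BA
    C ↦ ACB

A->C, B->BA, C->ACB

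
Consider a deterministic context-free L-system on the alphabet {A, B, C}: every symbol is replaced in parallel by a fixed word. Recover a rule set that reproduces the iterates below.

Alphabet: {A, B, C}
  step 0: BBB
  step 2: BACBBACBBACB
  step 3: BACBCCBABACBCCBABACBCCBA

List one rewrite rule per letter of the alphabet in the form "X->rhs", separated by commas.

A->CB, B->BA, C->CC

  step 2 ⇒ step 3: BACBBACBBACB ⇒ BA·CB·CC·BA·BA·CB·CC·BA·BA·CB·CC·BA
    A ↦ CB
    B ↦ BA
    C ↦ CC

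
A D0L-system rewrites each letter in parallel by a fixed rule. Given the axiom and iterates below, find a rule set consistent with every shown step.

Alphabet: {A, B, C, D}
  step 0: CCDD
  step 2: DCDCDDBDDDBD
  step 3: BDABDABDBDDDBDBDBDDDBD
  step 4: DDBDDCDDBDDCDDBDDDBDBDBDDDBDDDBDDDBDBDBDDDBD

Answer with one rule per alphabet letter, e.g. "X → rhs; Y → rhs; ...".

A->DC, B->DD, C->A, D->BD

  step 3 ⇒ step 4: BDABDABDBDDDBDBDBDDDBD ⇒ DD·BD·DC·DD·BD·DC·DD·BD·DD·BD·BD·BD·DD·BD·DD·BD·DD·BD·BD·BD·DD·BD
    A ↦ DC
    B ↦ DD
    D ↦ BD
  step 2 ⇒ step 3: DCDCDDBDDDBD ⇒ BD·A·BD·A·BD·BD·DD·BD·BD·BD·DD·BD
    C ↦ A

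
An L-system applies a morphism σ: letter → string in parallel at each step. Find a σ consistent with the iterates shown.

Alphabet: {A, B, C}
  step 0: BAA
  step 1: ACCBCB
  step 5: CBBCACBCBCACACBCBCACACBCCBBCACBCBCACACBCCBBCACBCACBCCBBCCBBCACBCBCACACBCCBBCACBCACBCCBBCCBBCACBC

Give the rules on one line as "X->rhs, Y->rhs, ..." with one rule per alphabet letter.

A->CB, B->AC, C->BC

  step 0 ⇒ step 1: BAA ⇒ AC·CB·CB
    A ↦ CB
    B ↦ AC
    C ↦ BC  (constrained at step 1)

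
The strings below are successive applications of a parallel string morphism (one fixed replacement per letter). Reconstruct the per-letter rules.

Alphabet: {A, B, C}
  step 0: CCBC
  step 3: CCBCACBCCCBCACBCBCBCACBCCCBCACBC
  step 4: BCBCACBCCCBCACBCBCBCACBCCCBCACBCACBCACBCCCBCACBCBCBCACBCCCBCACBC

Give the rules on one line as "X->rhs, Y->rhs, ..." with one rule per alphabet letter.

A->CC, B->AC, C->BC

  step 3 ⇒ step 4: CCBCACBCCCBCACBCBCBCACBCCCBCACBC ⇒ BC·BC·AC·BC·CC·BC·AC·BC·BC·BC·AC·BC·CC·BC·AC·BC·AC·BC·AC·BC·CC·BC·AC·BC·BC·BC·AC·BC·CC·BC·AC·BC
    A ↦ CC
    B ↦ AC
    C ↦ BC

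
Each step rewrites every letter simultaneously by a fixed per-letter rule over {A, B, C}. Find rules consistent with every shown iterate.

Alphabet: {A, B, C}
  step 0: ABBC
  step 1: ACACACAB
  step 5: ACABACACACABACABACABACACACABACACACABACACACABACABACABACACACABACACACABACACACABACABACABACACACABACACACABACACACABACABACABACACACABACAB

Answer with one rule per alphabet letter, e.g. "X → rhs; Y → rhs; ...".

A->AC, B->AC, C->AB

  step 0 ⇒ step 1: ABBC ⇒ AC·AC·AC·AB
    A ↦ AC
    B ↦ AC
    C ↦ AB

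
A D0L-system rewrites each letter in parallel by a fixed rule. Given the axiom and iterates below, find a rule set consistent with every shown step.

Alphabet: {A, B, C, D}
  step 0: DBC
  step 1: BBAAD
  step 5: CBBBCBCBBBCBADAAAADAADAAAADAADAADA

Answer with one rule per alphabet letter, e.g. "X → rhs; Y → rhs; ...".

A->CB, B->A, C->AD, D->BB

  step 0 ⇒ step 1: DBC ⇒ BB·A·AD
    B ↦ A
    C ↦ AD
    D ↦ BB
    A ↦ CB  (constrained at step 1)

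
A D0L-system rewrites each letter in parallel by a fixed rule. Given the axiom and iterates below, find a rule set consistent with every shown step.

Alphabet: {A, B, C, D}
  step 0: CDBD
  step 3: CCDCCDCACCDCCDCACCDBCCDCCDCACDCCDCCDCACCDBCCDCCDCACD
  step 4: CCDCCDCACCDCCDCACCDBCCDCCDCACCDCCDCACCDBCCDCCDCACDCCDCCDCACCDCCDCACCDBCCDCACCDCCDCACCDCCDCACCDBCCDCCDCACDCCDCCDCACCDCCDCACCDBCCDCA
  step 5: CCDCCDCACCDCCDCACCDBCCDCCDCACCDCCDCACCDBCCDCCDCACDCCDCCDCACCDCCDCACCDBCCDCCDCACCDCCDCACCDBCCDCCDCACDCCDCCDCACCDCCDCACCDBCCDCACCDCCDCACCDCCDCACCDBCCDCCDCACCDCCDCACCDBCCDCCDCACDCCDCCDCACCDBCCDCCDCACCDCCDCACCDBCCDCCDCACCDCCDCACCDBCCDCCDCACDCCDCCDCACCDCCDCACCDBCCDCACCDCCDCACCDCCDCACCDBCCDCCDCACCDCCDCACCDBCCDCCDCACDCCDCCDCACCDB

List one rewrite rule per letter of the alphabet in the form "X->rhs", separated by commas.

A->B, B->CD, C->CCD, D->CA

  step 4 ⇒ step 5: CCDCCDCACCDCCDCACCDBCCDCCDCACCDCCDCACCDBCCDCCDCACDCCDCCDCACCDCCDCACCDBCCDCACCDCCDCACCDCCDCACCDBCCDCCDCACDCCDCCDCACCDCCDCACCDBCCDCA ⇒ CCD·CCD·CA·CCD·CCD·CA·CCD·B·CCD·CCD·CA·CCD·CCD·CA·CCD·B·CCD·CCD·CA·CD·CCD·CCD·CA·CCD·CCD·CA·CCD·B·CCD·CCD·CA·CCD·CCD·CA·CCD·B·CCD·CCD·CA·CD·CCD·CCD·CA·CCD·CCD·CA·CCD·B·CCD·CA·CCD·CCD·CA·CCD·CCD·CA·CCD·B·CCD·CCD·CA·CCD·CCD·CA·CCD·B·CCD·CCD·CA·CD·CCD·CCD·CA·CCD·B·CCD·CCD·CA·CCD·CCD·CA·CCD·B·CCD·CCD·CA·CCD·CCD·CA·CCD·B·CCD·CCD·CA·CD·CCD·CCD·CA·CCD·CCD·CA·CCD·B·CCD·CA·CCD·CCD·CA·CCD·CCD·CA·CCD·B·CCD·CCD·CA·CCD·CCD·CA·CCD·B·CCD·CCD·CA·CD·CCD·CCD·CA·CCD·B
    A ↦ B
    B ↦ CD
    C ↦ CCD
    D ↦ CA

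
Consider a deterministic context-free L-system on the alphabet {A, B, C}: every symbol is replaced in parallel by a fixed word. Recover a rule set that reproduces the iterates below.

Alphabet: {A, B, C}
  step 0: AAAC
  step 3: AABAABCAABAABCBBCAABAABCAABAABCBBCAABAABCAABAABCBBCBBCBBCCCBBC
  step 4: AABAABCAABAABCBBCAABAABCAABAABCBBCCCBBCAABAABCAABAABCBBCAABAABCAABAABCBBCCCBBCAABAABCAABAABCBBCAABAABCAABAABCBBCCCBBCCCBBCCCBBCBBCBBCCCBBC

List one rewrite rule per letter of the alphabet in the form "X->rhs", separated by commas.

  step 3 ⇒ step 4: AABAABCAABAABCBBCAABAABCAABAABCBBCAABAABCAABAABCBBCBBCBBCCCBBC ⇒ AAB·AAB·C·AAB·AAB·C·BBC·AAB·AAB·C·AAB·AAB·C·BBC·C·C·BBC·AAB·AAB·C·AAB·AAB·C·BBC·AAB·AAB·C·AAB·AAB·C·BBC·C·C·BBC·AAB·AAB·C·AAB·AAB·C·BBC·AAB·AAB·C·AAB·AAB·C·BBC·C·C·BBC·C·C·BBC·C·C·BBC·BBC·BBC·C·C·BBC
    A ↦ AAB
    B ↦ C
    C ↦ BBC

A->AAB, B->C, C->BBC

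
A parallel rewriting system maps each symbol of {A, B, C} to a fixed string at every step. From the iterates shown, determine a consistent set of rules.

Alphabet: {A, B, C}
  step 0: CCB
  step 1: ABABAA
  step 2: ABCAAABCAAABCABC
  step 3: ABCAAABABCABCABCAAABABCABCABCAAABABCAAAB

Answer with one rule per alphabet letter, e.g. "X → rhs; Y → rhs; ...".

A->ABC, B->AA, C->AB

  step 2 ⇒ step 3: ABCAAABCAAABCABC ⇒ ABC·AA·AB·ABC·ABC·ABC·AA·AB·ABC·ABC·ABC·AA·AB·ABC·AA·AB
    A ↦ ABC
    B ↦ AA
    C ↦ AB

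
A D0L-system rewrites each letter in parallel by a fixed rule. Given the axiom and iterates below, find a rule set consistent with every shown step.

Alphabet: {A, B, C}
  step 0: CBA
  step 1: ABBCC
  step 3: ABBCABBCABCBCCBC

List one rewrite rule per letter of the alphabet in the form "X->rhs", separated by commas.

  step 0 ⇒ step 1: CBA ⇒ AB·BC·C
    A ↦ C
    B ↦ BC
    C ↦ AB

A->C, B->BC, C->AB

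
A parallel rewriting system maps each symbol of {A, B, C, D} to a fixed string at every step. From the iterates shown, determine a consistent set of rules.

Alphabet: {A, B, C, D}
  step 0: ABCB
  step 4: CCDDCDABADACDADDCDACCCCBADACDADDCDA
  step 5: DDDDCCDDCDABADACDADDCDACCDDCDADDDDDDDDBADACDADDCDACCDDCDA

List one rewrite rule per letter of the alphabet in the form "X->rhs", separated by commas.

  step 4 ⇒ step 5: CCDDCDABADACDADDCDACCCCBADACDADDCDA ⇒ DD·DD·C·C·DD·C·DA·BA·DA·C·DA·DD·C·DA·C·C·DD·C·DA·DD·DD·DD·DD·BA·DA·C·DA·DD·C·DA·C·C·DD·C·DA
    A ↦ DA
    B ↦ BA
    C ↦ DD
    D ↦ C

A->DA, B->BA, C->DD, D->C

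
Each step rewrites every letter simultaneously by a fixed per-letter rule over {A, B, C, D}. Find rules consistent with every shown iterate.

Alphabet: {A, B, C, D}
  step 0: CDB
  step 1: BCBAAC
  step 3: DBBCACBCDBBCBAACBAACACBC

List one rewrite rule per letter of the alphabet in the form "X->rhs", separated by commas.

  step 0 ⇒ step 1: CDB ⇒ BC·BA·AC
    B ↦ AC
    C ↦ BC
    D ↦ BA
    A ↦ DB  (constrained at step 1)

A->DB, B->AC, C->BC, D->BA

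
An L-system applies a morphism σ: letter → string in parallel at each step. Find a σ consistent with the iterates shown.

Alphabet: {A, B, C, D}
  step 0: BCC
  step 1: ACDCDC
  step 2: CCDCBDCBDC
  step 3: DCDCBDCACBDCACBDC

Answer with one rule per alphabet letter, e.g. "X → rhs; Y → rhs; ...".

A->CC, B->AC, C->DC, D->B

  step 2 ⇒ step 3: CCDCBDCBDC ⇒ DC·DC·B·DC·AC·B·DC·AC·B·DC
    B ↦ AC
    C ↦ DC
    D ↦ B
  step 1 ⇒ step 2: ACDCDC ⇒ CC·DC·B·DC·B·DC
    A ↦ CC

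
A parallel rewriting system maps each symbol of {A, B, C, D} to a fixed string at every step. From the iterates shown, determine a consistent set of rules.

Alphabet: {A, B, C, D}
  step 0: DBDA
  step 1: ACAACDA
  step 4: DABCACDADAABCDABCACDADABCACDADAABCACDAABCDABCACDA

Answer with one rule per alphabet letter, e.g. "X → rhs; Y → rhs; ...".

A->DA, B->A, C->BC, D->AC

  step 0 ⇒ step 1: DBDA ⇒ AC·A·AC·DA
    A ↦ DA
    B ↦ A
    D ↦ AC
    C ↦ BC  (constrained at step 1)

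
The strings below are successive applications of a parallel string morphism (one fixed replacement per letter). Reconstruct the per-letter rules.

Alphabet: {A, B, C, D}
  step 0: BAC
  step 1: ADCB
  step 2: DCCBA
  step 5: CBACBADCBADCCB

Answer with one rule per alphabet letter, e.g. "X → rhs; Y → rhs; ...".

A->D, B->A, C->CB, D->C

  step 1 ⇒ step 2: ADCB ⇒ D·C·CB·A
    A ↦ D
    B ↦ A
    C ↦ CB
    D ↦ C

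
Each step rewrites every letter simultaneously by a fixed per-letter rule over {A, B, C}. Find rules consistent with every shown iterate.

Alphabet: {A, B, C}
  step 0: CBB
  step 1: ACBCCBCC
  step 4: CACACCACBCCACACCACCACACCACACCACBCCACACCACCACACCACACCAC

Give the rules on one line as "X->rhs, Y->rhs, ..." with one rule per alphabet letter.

  step 0 ⇒ step 1: CBB ⇒ AC·BCC·BCC
    B ↦ BCC
    C ↦ AC
    A ↦ C  (constrained at step 1)

A->C, B->BCC, C->AC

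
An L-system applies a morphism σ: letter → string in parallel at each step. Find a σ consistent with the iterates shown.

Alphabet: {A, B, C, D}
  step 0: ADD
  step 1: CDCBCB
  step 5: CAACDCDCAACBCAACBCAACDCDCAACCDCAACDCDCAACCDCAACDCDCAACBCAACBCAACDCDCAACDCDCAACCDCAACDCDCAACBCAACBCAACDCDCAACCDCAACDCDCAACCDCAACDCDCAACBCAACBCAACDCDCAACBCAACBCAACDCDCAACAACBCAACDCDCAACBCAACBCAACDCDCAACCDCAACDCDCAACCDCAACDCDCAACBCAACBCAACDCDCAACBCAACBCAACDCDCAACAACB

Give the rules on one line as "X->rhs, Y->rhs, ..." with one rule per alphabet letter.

A->CD, B->CCD, C->CAA, D->CB

  step 0 ⇒ step 1: ADD ⇒ CD·CB·CB
    A ↦ CD
    D ↦ CB
    B ↦ CCD  (constrained at step 1)
    C ↦ CAA  (constrained at step 1)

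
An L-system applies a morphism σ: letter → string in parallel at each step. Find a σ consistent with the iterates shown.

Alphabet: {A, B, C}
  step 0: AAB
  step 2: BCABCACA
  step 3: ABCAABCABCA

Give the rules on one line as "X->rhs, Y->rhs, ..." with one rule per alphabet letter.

A->CA, B->A, C->B

  step 2 ⇒ step 3: BCABCACA ⇒ A·B·CA·A·B·CA·B·CA
    A ↦ CA
    B ↦ A
    C ↦ B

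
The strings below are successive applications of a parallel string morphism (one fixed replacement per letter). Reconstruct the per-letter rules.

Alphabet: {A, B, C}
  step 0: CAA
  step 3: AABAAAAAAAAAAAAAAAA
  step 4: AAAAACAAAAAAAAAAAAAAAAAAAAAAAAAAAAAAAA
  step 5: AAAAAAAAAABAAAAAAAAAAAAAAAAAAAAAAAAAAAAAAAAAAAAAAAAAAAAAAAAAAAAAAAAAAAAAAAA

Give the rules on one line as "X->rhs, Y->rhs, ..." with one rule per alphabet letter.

  step 4 ⇒ step 5: AAAAACAAAAAAAAAAAAAAAAAAAAAAAAAAAAAAAA ⇒ AA·AA·AA·AA·AA·B·AA·AA·AA·AA·AA·AA·AA·AA·AA·AA·AA·AA·AA·AA·AA·AA·AA·AA·AA·AA·AA·AA·AA·AA·AA·AA·AA·AA·AA·AA·AA·AA
    A ↦ AA
    C ↦ B
  step 3 ⇒ step 4: AABAAAAAAAAAAAAAAAA ⇒ AA·AA·AC·AA·AA·AA·AA·AA·AA·AA·AA·AA·AA·AA·AA·AA·AA·AA·AA
    B ↦ AC

A->AA, B->AC, C->B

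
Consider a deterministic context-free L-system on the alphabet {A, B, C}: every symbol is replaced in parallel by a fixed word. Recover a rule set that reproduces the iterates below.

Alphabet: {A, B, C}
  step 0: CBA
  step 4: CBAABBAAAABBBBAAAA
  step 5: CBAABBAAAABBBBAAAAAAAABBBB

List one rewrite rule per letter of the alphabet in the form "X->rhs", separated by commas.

  step 4 ⇒ step 5: CBAABBAAAABBBBAAAA ⇒ CB·AA·B·B·AA·AA·B·B·B·B·AA·AA·AA·AA·B·B·B·B
    A ↦ B
    B ↦ AA
    C ↦ CB

A->B, B->AA, C->CB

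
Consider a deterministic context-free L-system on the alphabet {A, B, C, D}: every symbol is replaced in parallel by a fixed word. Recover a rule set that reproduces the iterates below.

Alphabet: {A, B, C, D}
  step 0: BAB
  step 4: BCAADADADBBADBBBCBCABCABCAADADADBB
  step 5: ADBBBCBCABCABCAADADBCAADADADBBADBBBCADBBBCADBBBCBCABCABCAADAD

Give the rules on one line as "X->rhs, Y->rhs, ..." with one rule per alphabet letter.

  step 4 ⇒ step 5: BCAADADADBBADBBBCBCABCABCAADADADBB ⇒ AD·BB·BC·BC·A·BC·A·BC·A·AD·AD·BC·A·AD·AD·AD·BB·AD·BB·BC·AD·BB·BC·AD·BB·BC·BC·A·BC·A·BC·A·AD·AD
    A ↦ BC
    B ↦ AD
    C ↦ BB
    D ↦ A

A->BC, B->AD, C->BB, D->A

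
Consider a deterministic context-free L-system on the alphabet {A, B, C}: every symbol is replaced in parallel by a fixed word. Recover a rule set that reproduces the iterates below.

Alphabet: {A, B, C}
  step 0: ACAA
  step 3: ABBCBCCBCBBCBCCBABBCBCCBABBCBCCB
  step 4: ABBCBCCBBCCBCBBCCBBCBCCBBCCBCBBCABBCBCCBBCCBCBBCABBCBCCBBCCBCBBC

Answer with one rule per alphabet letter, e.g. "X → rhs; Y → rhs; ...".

  step 3 ⇒ step 4: ABBCBCCBCBBCBCCBABBCBCCBABBCBCCB ⇒ AB·BC·BC·CB·BC·CB·CB·BC·CB·BC·BC·CB·BC·CB·CB·BC·AB·BC·BC·CB·BC·CB·CB·BC·AB·BC·BC·CB·BC·CB·CB·BC
    A ↦ AB
    B ↦ BC
    C ↦ CB

A->AB, B->BC, C->CB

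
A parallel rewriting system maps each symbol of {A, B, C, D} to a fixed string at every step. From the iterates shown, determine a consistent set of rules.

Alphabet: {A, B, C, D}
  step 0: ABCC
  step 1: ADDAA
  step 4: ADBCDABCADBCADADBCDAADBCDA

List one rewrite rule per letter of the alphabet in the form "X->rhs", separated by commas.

A->AD, B->D, C->A, D->BC

  step 0 ⇒ step 1: ABCC ⇒ AD·D·A·A
    A ↦ AD
    B ↦ D
    C ↦ A
    D ↦ BC  (constrained at step 1)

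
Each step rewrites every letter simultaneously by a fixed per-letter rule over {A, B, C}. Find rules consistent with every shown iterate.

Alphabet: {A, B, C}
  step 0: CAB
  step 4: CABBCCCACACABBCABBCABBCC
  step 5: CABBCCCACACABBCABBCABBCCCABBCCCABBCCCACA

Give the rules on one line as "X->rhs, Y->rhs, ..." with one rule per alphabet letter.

A->BB, B->C, C->CA

  step 4 ⇒ step 5: CABBCCCACACABBCABBCABBCC ⇒ CA·BB·C·C·CA·CA·CA·BB·CA·BB·CA·BB·C·C·CA·BB·C·C·CA·BB·C·C·CA·CA
    A ↦ BB
    B ↦ C
    C ↦ CA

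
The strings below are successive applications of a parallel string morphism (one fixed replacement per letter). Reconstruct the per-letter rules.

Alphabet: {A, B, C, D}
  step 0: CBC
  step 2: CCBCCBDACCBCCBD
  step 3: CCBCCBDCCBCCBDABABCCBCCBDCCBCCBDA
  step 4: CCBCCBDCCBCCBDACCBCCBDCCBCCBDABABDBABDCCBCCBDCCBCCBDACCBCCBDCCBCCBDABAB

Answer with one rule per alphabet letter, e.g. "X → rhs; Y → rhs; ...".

A->BAB, B->D, C->CCB, D->A

  step 3 ⇒ step 4: CCBCCBDCCBCCBDABABCCBCCBDCCBCCBDA ⇒ CCB·CCB·D·CCB·CCB·D·A·CCB·CCB·D·CCB·CCB·D·A·BAB·D·BAB·D·CCB·CCB·D·CCB·CCB·D·A·CCB·CCB·D·CCB·CCB·D·A·BAB
    A ↦ BAB
    B ↦ D
    C ↦ CCB
    D ↦ A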